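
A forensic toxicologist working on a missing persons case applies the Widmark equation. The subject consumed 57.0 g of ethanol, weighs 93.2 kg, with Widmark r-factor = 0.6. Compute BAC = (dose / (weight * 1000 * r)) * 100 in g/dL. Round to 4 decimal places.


Applying the Widmark formula:
BAC = (dose_g / (body_wt * 1000 * r)) * 100
Denominator = 93.2 * 1000 * 0.6 = 55920
BAC = (57.0 / 55920) * 100
BAC = 0.1019 g/dL

0.1019


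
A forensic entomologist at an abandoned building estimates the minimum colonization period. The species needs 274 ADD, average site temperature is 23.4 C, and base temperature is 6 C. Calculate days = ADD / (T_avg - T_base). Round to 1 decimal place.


Insect development time:
Effective temperature = avg_temp - T_base = 23.4 - 6 = 17.4 C
Days = ADD / effective_temp = 274 / 17.4 = 15.7 days

15.7


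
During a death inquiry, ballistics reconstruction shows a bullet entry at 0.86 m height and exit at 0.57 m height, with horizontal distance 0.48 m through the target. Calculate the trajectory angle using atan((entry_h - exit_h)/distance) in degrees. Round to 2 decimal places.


Bullet trajectory angle:
Height difference = 0.86 - 0.57 = 0.29 m
angle = atan(0.29 / 0.48)
angle = atan(0.604167)
angle = 31.14 degrees

31.14


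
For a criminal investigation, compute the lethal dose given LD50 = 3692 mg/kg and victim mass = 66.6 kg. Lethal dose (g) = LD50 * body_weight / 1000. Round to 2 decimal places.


Lethal dose calculation:
Lethal dose = LD50 * body_weight / 1000
= 3692 * 66.6 / 1000
= 245887.2 / 1000
= 245.89 g

245.89


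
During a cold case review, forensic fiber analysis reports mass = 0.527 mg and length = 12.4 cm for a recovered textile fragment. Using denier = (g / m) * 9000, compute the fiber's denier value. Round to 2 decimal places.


Denier calculation:
Mass in grams = 0.527 mg / 1000 = 0.000527 g
Length in meters = 12.4 cm / 100 = 0.124 m
Linear density = mass / length = 0.000527 / 0.124 = 0.00425 g/m
Denier = (g/m) * 9000 = 0.00425 * 9000 = 38.25

38.25


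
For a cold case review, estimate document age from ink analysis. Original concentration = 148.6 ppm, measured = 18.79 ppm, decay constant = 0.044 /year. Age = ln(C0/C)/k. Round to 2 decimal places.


Document age estimation:
C0/C = 148.6 / 18.79 = 7.908462
ln(C0/C) = 2.067933
t = 2.067933 / 0.044 = 47.00 years

47.00


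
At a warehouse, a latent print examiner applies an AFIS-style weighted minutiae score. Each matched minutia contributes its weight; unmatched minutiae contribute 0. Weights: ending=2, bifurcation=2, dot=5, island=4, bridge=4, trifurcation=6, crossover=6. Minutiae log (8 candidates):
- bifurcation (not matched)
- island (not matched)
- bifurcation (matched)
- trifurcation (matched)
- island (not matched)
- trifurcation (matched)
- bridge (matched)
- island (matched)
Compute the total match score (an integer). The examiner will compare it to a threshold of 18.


Weighted minutiae match score:
  bifurcation: not matched, +0
  island: not matched, +0
  bifurcation: matched, +2 (running total 2)
  trifurcation: matched, +6 (running total 8)
  island: not matched, +0
  trifurcation: matched, +6 (running total 14)
  bridge: matched, +4 (running total 18)
  island: matched, +4 (running total 22)
Total score = 22
Threshold = 18; verdict = identification

22


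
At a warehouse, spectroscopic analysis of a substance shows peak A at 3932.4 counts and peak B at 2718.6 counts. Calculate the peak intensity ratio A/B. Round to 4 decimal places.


Spectral peak ratio:
Peak A = 3932.4 counts
Peak B = 2718.6 counts
Ratio = 3932.4 / 2718.6 = 1.4465

1.4465


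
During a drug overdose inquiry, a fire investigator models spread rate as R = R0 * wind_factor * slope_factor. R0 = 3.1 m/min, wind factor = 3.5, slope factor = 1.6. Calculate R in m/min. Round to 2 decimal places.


Fire spread rate calculation:
R = R0 * wind_factor * slope_factor
= 3.1 * 3.5 * 1.6
= 10.85 * 1.6
= 17.36 m/min

17.36


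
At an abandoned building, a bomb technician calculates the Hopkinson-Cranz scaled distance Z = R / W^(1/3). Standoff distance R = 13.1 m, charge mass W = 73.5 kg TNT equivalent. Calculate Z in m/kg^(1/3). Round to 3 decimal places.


Scaled distance calculation:
W^(1/3) = 73.5^(1/3) = 4.188859
Z = R / W^(1/3) = 13.1 / 4.188859
Z = 3.127 m/kg^(1/3)

3.127


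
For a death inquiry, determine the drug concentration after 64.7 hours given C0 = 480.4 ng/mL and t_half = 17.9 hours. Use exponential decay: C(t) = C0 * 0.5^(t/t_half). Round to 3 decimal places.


Drug concentration decay:
Number of half-lives = t / t_half = 64.7 / 17.9 = 3.614525
Decay factor = 0.5^3.614525 = 0.08164311
C(t) = 480.4 * 0.08164311 = 39.221 ng/mL

39.221


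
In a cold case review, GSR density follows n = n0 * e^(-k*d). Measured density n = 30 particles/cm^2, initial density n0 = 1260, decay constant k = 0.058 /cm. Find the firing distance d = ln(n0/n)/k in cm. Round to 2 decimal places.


GSR distance calculation:
n0/n = 1260 / 30 = 42
ln(n0/n) = 3.73767
d = 3.73767 / 0.058 = 64.44 cm

64.44


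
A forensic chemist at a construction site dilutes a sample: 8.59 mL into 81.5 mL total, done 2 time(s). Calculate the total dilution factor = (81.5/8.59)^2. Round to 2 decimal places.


Dilution factor calculation:
Single dilution = V_total / V_sample = 81.5 / 8.59 ≈ 9.487776
Number of dilutions = 2
Total DF = (81.5 / 8.59)^2 (full precision, rounded at the end) = 90.02

90.02


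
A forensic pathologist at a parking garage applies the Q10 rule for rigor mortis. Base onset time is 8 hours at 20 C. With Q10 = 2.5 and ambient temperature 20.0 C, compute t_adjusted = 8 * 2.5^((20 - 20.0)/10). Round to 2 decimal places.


Rigor mortis time adjustment:
Exponent = (T_ref - T_actual) / 10 = (20 - 20.0) / 10 = 0
Q10 factor = 2.5^0 = 1
t_adjusted = 8 * 1 = 8.00 hours

8.00


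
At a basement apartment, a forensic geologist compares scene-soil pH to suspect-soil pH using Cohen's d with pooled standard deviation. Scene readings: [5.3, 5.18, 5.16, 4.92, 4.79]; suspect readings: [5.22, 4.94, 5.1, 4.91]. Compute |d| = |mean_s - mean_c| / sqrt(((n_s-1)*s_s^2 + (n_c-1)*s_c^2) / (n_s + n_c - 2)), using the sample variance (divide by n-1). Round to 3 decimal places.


Pooled-variance Cohen's d for soil pH comparison:
Scene mean = 25.35 / 5 = 5.07
Suspect mean = 20.17 / 4 = 5.0425
Scene sample variance s_s^2 = 0.0435
Suspect sample variance s_c^2 = 0.020958
Pooled variance = ((n_s-1)*s_s^2 + (n_c-1)*s_c^2) / (n_s + n_c - 2) = 0.033839
Pooled SD = sqrt(0.033839) = 0.183954
Mean difference = 0.0275
|d| = |0.0275| / 0.183954 = 0.149

0.149


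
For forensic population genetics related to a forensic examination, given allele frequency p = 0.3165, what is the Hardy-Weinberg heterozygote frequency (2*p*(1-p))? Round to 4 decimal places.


Hardy-Weinberg heterozygote frequency:
q = 1 - p = 1 - 0.3165 = 0.6835
2pq = 2 * 0.3165 * 0.6835 = 0.4327

0.4327


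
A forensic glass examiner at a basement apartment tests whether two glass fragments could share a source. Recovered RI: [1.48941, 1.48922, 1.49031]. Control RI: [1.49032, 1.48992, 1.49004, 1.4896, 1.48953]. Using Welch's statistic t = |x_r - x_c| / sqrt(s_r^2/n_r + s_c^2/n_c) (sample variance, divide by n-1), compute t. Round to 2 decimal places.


Welch's t-criterion for glass RI comparison:
Recovered mean = sum / n_r = 4.46894 / 3 = 1.4896467
Control mean = sum / n_c = 7.44941 / 5 = 1.489882
Recovered sample variance s_r^2 = 3.39033e-07
Control sample variance s_c^2 = 1.0542e-07
Welch SE (unpooled) = sqrt(s_r^2/n_r + s_c^2/n_c) = sqrt(1.13011e-07 + 2.1084e-08) = sqrt(1.34095e-07) = 0.00036619
|mean_r - mean_c| = 0.000235333
t = 0.000235333 / 0.00036619 = 0.64

0.64


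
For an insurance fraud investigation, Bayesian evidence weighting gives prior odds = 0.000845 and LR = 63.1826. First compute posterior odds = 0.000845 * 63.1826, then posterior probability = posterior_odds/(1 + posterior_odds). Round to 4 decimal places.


Bayesian evidence evaluation:
Posterior odds = prior_odds * LR = 0.000845 * 63.1826 = 0.0533893
Posterior probability = posterior_odds / (1 + posterior_odds)
= 0.0533893 / (1 + 0.0533893)
= 0.0533893 / 1.0533893
= 0.0507

0.0507


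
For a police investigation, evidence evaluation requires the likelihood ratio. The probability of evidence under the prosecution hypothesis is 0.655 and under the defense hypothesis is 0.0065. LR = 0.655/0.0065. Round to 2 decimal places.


Likelihood ratio calculation:
LR = P(E|Hp) / P(E|Hd)
LR = 0.655 / 0.0065
LR = 100.77

100.77


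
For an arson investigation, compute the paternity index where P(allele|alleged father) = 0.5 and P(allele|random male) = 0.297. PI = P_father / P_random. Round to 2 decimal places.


Paternity Index calculation:
PI = P(allele|father) / P(allele|random)
PI = 0.5 / 0.297
PI = 1.68

1.68


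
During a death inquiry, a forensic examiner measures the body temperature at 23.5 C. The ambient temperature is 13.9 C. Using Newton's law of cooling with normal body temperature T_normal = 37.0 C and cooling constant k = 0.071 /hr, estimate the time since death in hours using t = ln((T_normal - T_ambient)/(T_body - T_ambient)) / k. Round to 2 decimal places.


Using Newton's law of cooling:
t = ln((T_normal - T_ambient) / (T_body - T_ambient)) / k
T_normal - T_ambient = 23.1
T_body - T_ambient = 9.6
Ratio = 2.40625
ln(ratio) = 0.87807
t = 0.87807 / 0.071 = 12.37 hours

12.37


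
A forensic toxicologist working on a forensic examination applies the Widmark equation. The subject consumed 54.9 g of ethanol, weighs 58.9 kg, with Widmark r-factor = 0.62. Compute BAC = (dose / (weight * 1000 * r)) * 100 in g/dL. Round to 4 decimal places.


Applying the Widmark formula:
BAC = (dose_g / (body_wt * 1000 * r)) * 100
Denominator = 58.9 * 1000 * 0.62 = 36518
BAC = (54.9 / 36518) * 100
BAC = 0.1503 g/dL

0.1503


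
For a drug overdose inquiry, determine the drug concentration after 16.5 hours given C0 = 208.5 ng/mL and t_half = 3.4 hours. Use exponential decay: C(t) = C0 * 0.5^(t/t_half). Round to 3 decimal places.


Drug concentration decay:
Number of half-lives = t / t_half = 16.5 / 3.4 = 4.852941
Decay factor = 0.5^4.852941 = 0.03460343
C(t) = 208.5 * 0.03460343 = 7.215 ng/mL

7.215


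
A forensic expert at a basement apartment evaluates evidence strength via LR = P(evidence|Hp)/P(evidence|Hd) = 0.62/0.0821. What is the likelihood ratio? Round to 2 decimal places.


Likelihood ratio calculation:
LR = P(E|Hp) / P(E|Hd)
LR = 0.62 / 0.0821
LR = 7.55

7.55


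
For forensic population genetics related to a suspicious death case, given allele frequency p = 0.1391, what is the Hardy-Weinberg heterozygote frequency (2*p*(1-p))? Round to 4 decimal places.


Hardy-Weinberg heterozygote frequency:
q = 1 - p = 1 - 0.1391 = 0.8609
2pq = 2 * 0.1391 * 0.8609 = 0.2395

0.2395


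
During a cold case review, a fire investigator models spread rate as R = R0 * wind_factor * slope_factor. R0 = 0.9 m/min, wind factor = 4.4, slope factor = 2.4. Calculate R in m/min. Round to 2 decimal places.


Fire spread rate calculation:
R = R0 * wind_factor * slope_factor
= 0.9 * 4.4 * 2.4
= 3.96 * 2.4
= 9.50 m/min

9.50


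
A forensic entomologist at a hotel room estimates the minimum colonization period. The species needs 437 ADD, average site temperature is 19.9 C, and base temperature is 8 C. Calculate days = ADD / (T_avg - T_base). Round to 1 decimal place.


Insect development time:
Effective temperature = avg_temp - T_base = 19.9 - 8 = 11.9 C
Days = ADD / effective_temp = 437 / 11.9 = 36.7 days

36.7


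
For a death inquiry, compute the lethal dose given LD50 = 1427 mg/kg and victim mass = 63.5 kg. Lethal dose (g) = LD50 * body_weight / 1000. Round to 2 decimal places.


Lethal dose calculation:
Lethal dose = LD50 * body_weight / 1000
= 1427 * 63.5 / 1000
= 90614.5 / 1000
= 90.61 g

90.61


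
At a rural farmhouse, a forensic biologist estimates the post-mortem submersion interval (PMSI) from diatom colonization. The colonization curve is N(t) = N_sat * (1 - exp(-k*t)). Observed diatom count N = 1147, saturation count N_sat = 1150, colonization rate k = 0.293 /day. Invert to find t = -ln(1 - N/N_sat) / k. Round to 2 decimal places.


PMSI from diatom colonization curve:
N / N_sat = 1147 / 1150 = 0.997391
1 - N/N_sat = 0.002609
ln(1 - N/N_sat) = -5.948788
t = -ln(1 - N/N_sat) / k = -(-5.948788) / 0.293 = 20.30 days

20.30


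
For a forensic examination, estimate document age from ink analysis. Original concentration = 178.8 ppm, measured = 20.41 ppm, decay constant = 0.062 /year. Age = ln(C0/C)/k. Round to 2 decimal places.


Document age estimation:
C0/C = 178.8 / 20.41 = 8.760412
ln(C0/C) = 2.170243
t = 2.170243 / 0.062 = 35.00 years

35.00


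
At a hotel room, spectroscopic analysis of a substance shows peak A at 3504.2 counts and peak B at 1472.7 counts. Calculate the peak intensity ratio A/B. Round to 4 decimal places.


Spectral peak ratio:
Peak A = 3504.2 counts
Peak B = 1472.7 counts
Ratio = 3504.2 / 1472.7 = 2.3794

2.3794


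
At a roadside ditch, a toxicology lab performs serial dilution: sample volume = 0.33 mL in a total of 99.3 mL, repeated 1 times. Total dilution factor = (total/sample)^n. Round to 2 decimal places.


Dilution factor calculation:
Single dilution = V_total / V_sample = 99.3 / 0.33 ≈ 300.909091
Number of dilutions = 1
Total DF = (99.3 / 0.33)^1 (full precision, rounded at the end) = 300.91

300.91


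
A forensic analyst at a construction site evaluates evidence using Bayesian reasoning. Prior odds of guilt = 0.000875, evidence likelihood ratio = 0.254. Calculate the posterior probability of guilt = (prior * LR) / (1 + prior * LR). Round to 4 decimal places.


Bayesian evidence evaluation:
Posterior odds = prior_odds * LR = 0.000875 * 0.254 = 0.00022225
Posterior probability = posterior_odds / (1 + posterior_odds)
= 0.00022225 / (1 + 0.00022225)
= 0.00022225 / 1.00022225
= 0.0002

0.0002


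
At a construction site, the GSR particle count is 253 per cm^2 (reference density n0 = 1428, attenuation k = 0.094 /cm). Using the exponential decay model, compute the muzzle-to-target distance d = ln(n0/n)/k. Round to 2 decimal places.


GSR distance calculation:
n0/n = 1428 / 253 = 5.644269
ln(n0/n) = 1.730641
d = 1.730641 / 0.094 = 18.41 cm

18.41


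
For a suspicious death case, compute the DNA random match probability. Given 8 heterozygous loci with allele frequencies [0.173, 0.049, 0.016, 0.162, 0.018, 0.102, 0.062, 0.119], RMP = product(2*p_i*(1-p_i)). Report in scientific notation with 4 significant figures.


Computing RMP for 8 loci:
Locus 1: 2 * 0.173 * 0.827 = 0.286142
Locus 2: 2 * 0.049 * 0.951 = 0.093198
Locus 3: 2 * 0.016 * 0.984 = 0.031488
Locus 4: 2 * 0.162 * 0.838 = 0.271512
Locus 5: 2 * 0.018 * 0.982 = 0.035352
Locus 6: 2 * 0.102 * 0.898 = 0.183192
Locus 7: 2 * 0.062 * 0.938 = 0.116312
Locus 8: 2 * 0.119 * 0.881 = 0.209678
RMP = 3.601e-08

3.601e-08


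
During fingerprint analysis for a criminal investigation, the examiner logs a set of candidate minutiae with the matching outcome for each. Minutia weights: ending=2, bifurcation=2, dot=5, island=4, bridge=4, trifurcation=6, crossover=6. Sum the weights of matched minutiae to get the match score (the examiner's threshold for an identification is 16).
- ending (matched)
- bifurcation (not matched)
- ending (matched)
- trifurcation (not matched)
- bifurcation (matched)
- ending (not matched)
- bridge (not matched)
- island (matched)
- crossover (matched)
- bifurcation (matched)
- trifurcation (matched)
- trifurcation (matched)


Weighted minutiae match score:
  ending: matched, +2 (running total 2)
  bifurcation: not matched, +0
  ending: matched, +2 (running total 4)
  trifurcation: not matched, +0
  bifurcation: matched, +2 (running total 6)
  ending: not matched, +0
  bridge: not matched, +0
  island: matched, +4 (running total 10)
  crossover: matched, +6 (running total 16)
  bifurcation: matched, +2 (running total 18)
  trifurcation: matched, +6 (running total 24)
  trifurcation: matched, +6 (running total 30)
Total score = 30
Threshold = 16; verdict = identification

30


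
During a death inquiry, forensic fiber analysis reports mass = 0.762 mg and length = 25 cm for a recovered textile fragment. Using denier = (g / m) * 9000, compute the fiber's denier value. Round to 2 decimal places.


Denier calculation:
Mass in grams = 0.762 mg / 1000 = 0.000762 g
Length in meters = 25 cm / 100 = 0.25 m
Linear density = mass / length = 0.000762 / 0.25 = 0.003048 g/m
Denier = (g/m) * 9000 = 0.003048 * 9000 = 27.43

27.43


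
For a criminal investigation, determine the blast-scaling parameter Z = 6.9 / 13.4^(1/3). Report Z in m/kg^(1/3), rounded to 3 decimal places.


Scaled distance calculation:
W^(1/3) = 13.4^(1/3) = 2.375208
Z = R / W^(1/3) = 6.9 / 2.375208
Z = 2.905 m/kg^(1/3)

2.905


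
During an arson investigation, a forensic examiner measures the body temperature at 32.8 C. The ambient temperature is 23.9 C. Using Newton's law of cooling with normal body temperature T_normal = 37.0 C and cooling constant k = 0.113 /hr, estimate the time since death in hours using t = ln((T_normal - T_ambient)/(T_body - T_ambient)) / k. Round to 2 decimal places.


Using Newton's law of cooling:
t = ln((T_normal - T_ambient) / (T_body - T_ambient)) / k
T_normal - T_ambient = 13.1
T_body - T_ambient = 8.9
Ratio = 1.47191
ln(ratio) = 0.386561
t = 0.386561 / 0.113 = 3.42 hours

3.42


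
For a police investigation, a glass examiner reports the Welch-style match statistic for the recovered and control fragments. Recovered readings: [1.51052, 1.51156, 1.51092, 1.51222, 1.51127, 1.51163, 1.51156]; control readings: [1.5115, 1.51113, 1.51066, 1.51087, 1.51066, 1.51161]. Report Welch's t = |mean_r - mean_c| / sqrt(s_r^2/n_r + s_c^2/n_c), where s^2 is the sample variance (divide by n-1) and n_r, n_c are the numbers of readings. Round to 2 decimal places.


Welch's t-criterion for glass RI comparison:
Recovered mean = sum / n_r = 10.57968 / 7 = 1.5113829
Control mean = sum / n_c = 9.06643 / 6 = 1.5110717
Recovered sample variance s_r^2 = 2.99357e-07
Control sample variance s_c^2 = 1.71257e-07
Welch SE (unpooled) = sqrt(s_r^2/n_r + s_c^2/n_c) = sqrt(4.27653e-08 + 2.85428e-08) = sqrt(7.13081e-08) = 0.000267036
|mean_r - mean_c| = 0.00031119
t = 0.00031119 / 0.000267036 = 1.17

1.17


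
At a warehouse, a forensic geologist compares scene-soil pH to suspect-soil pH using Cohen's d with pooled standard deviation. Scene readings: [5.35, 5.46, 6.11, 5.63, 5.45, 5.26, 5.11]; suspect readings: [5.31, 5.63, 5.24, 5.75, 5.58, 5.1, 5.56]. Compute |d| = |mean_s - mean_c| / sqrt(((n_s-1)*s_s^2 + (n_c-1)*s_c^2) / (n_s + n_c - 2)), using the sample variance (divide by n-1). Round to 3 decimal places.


Pooled-variance Cohen's d for soil pH comparison:
Scene mean = 38.37 / 7 = 5.481429
Suspect mean = 38.17 / 7 = 5.452857
Scene sample variance s_s^2 = 0.103814
Suspect sample variance s_c^2 = 0.056257
Pooled variance = ((n_s-1)*s_s^2 + (n_c-1)*s_c^2) / (n_s + n_c - 2) = 0.080036
Pooled SD = sqrt(0.080036) = 0.282906
Mean difference = 0.028571
|d| = |0.028571| / 0.282906 = 0.101

0.101


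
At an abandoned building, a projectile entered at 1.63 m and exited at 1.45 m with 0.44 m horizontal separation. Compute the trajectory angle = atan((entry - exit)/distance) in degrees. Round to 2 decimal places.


Bullet trajectory angle:
Height difference = 1.63 - 1.45 = 0.18 m
angle = atan(0.18 / 0.44)
angle = atan(0.409091)
angle = 22.25 degrees

22.25


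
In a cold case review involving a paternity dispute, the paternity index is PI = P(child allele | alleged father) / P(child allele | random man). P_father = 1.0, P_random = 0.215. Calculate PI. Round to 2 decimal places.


Paternity Index calculation:
PI = P(allele|father) / P(allele|random)
PI = 1.0 / 0.215
PI = 4.65

4.65


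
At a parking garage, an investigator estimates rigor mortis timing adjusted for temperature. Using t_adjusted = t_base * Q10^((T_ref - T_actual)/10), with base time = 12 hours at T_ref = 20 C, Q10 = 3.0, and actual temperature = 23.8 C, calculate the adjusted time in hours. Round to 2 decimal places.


Rigor mortis time adjustment:
Exponent = (T_ref - T_actual) / 10 = (20 - 23.8) / 10 = -0.38
Q10 factor = 3.0^-0.38 = 0.65871
t_adjusted = 12 * 0.65871 = 7.90 hours

7.90


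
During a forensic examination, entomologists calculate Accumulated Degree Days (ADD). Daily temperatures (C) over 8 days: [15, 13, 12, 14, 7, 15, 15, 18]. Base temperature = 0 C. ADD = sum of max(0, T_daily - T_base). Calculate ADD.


Computing ADD day by day:
Day 1: max(0, 15 - 0) = 15
Day 2: max(0, 13 - 0) = 13
Day 3: max(0, 12 - 0) = 12
Day 4: max(0, 14 - 0) = 14
Day 5: max(0, 7 - 0) = 7
Day 6: max(0, 15 - 0) = 15
Day 7: max(0, 15 - 0) = 15
Day 8: max(0, 18 - 0) = 18
Total ADD = 109

109


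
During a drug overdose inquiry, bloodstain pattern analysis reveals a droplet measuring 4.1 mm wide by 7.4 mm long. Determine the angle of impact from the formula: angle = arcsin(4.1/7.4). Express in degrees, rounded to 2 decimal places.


Blood spatter impact angle calculation:
width / length = 4.1 / 7.4 = 0.554054
angle = arcsin(0.554054)
angle = 33.65 degrees

33.65


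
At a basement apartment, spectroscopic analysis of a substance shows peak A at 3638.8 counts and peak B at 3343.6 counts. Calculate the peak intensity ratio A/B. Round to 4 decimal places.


Spectral peak ratio:
Peak A = 3638.8 counts
Peak B = 3343.6 counts
Ratio = 3638.8 / 3343.6 = 1.0883

1.0883


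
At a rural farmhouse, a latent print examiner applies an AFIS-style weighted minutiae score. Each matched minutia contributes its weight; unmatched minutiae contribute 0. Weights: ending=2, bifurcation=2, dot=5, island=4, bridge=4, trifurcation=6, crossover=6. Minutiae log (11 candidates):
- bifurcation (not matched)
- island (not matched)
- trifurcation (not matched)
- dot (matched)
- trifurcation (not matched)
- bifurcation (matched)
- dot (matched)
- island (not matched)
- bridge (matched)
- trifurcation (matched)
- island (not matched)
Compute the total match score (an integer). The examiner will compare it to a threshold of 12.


Weighted minutiae match score:
  bifurcation: not matched, +0
  island: not matched, +0
  trifurcation: not matched, +0
  dot: matched, +5 (running total 5)
  trifurcation: not matched, +0
  bifurcation: matched, +2 (running total 7)
  dot: matched, +5 (running total 12)
  island: not matched, +0
  bridge: matched, +4 (running total 16)
  trifurcation: matched, +6 (running total 22)
  island: not matched, +0
Total score = 22
Threshold = 12; verdict = identification

22


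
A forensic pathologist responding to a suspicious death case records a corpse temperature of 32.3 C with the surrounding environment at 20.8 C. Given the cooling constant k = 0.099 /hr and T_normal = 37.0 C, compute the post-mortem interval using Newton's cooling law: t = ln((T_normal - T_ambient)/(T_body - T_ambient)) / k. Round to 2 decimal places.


Using Newton's law of cooling:
t = ln((T_normal - T_ambient) / (T_body - T_ambient)) / k
T_normal - T_ambient = 16.2
T_body - T_ambient = 11.5
Ratio = 1.408696
ln(ratio) = 0.342664
t = 0.342664 / 0.099 = 3.46 hours

3.46


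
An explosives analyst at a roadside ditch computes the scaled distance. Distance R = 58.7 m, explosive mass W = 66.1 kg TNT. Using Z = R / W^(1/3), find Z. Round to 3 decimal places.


Scaled distance calculation:
W^(1/3) = 66.1^(1/3) = 4.04328
Z = R / W^(1/3) = 58.7 / 4.04328
Z = 14.518 m/kg^(1/3)

14.518


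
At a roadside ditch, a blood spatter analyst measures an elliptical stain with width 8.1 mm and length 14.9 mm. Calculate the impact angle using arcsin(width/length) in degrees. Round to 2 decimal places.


Blood spatter impact angle calculation:
width / length = 8.1 / 14.9 = 0.543624
angle = arcsin(0.543624)
angle = 32.93 degrees

32.93


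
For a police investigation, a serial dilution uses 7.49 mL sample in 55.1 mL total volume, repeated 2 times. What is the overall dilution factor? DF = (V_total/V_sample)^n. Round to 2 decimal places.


Dilution factor calculation:
Single dilution = V_total / V_sample = 55.1 / 7.49 ≈ 7.356475
Number of dilutions = 2
Total DF = (55.1 / 7.49)^2 (full precision, rounded at the end) = 54.12

54.12


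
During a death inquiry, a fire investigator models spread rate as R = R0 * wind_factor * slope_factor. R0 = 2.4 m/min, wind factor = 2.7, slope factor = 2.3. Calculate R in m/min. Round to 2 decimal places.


Fire spread rate calculation:
R = R0 * wind_factor * slope_factor
= 2.4 * 2.7 * 2.3
= 6.48 * 2.3
= 14.90 m/min

14.90


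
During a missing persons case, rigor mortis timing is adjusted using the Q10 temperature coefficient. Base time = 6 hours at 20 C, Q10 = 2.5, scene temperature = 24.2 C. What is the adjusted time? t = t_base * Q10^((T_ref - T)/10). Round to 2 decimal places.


Rigor mortis time adjustment:
Exponent = (T_ref - T_actual) / 10 = (20 - 24.2) / 10 = -0.42
Q10 factor = 2.5^-0.42 = 0.68056
t_adjusted = 6 * 0.68056 = 4.08 hours

4.08


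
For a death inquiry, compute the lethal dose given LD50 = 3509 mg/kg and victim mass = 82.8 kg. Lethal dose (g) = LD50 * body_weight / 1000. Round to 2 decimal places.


Lethal dose calculation:
Lethal dose = LD50 * body_weight / 1000
= 3509 * 82.8 / 1000
= 290545.2 / 1000
= 290.55 g

290.55


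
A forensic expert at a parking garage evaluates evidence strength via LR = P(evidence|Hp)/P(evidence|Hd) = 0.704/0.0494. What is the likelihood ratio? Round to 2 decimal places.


Likelihood ratio calculation:
LR = P(E|Hp) / P(E|Hd)
LR = 0.704 / 0.0494
LR = 14.25

14.25


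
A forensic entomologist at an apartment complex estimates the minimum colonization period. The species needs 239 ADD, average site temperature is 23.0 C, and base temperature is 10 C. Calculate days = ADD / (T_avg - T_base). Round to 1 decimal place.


Insect development time:
Effective temperature = avg_temp - T_base = 23.0 - 10 = 13.0 C
Days = ADD / effective_temp = 239 / 13.0 = 18.4 days

18.4


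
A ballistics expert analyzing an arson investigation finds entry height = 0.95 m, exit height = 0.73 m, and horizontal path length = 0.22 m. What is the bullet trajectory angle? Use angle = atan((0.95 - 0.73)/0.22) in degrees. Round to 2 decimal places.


Bullet trajectory angle:
Height difference = 0.95 - 0.73 = 0.22 m
angle = atan(0.22 / 0.22)
angle = atan(1)
angle = 45.00 degrees

45.00


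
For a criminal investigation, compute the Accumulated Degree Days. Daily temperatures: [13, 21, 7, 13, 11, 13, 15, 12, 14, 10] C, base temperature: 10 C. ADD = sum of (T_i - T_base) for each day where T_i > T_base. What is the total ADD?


Computing ADD day by day:
Day 1: max(0, 13 - 10) = 3
Day 2: max(0, 21 - 10) = 11
Day 3: max(0, 7 - 10) = 0
Day 4: max(0, 13 - 10) = 3
Day 5: max(0, 11 - 10) = 1
Day 6: max(0, 13 - 10) = 3
Day 7: max(0, 15 - 10) = 5
Day 8: max(0, 12 - 10) = 2
Day 9: max(0, 14 - 10) = 4
Day 10: max(0, 10 - 10) = 0
Total ADD = 32

32


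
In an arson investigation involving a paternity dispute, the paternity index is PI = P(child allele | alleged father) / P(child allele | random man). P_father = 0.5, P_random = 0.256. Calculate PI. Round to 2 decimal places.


Paternity Index calculation:
PI = P(allele|father) / P(allele|random)
PI = 0.5 / 0.256
PI = 1.95

1.95


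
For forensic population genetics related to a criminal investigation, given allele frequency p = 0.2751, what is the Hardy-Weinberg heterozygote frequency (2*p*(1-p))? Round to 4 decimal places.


Hardy-Weinberg heterozygote frequency:
q = 1 - p = 1 - 0.2751 = 0.7249
2pq = 2 * 0.2751 * 0.7249 = 0.3988

0.3988


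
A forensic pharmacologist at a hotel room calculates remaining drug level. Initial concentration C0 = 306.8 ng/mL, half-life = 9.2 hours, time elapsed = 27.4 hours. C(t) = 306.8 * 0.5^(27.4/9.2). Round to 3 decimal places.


Drug concentration decay:
Number of half-lives = t / t_half = 27.4 / 9.2 = 2.978261
Decay factor = 0.5^2.978261 = 0.1268978
C(t) = 306.8 * 0.1268978 = 38.932 ng/mL

38.932


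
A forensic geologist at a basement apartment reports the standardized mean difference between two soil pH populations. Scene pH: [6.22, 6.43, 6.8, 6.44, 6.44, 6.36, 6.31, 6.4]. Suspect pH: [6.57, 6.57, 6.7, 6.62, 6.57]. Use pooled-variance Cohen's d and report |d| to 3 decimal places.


Pooled-variance Cohen's d for soil pH comparison:
Scene mean = 51.4 / 8 = 6.425
Suspect mean = 33.03 / 5 = 6.606
Scene sample variance s_s^2 = 0.028743
Suspect sample variance s_c^2 = 0.00323
Pooled variance = ((n_s-1)*s_s^2 + (n_c-1)*s_c^2) / (n_s + n_c - 2) = 0.019465
Pooled SD = sqrt(0.019465) = 0.139517
Mean difference = -0.181
|d| = |-0.181| / 0.139517 = 1.297

1.297


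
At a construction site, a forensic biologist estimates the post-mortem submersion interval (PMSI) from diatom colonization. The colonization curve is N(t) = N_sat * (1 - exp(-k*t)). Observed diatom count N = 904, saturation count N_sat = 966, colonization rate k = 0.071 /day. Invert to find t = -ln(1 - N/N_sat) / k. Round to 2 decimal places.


PMSI from diatom colonization curve:
N / N_sat = 904 / 966 = 0.935818
1 - N/N_sat = 0.064182
ln(1 - N/N_sat) = -2.746032
t = -ln(1 - N/N_sat) / k = -(-2.746032) / 0.071 = 38.68 days

38.68


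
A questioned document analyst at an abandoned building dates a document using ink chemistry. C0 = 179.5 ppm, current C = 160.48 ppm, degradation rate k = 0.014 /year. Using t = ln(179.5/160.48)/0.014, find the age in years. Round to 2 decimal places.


Document age estimation:
C0/C = 179.5 / 160.48 = 1.118519
ln(C0/C) = 0.112005
t = 0.112005 / 0.014 = 8.00 years

8.00


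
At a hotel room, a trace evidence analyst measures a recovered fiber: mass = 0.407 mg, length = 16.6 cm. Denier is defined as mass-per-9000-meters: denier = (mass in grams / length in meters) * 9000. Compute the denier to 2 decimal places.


Denier calculation:
Mass in grams = 0.407 mg / 1000 = 0.000407 g
Length in meters = 16.6 cm / 100 = 0.166 m
Linear density = mass / length = 0.000407 / 0.166 = 0.00245181 g/m
Denier = (g/m) * 9000 = 0.00245181 * 9000 = 22.07

22.07


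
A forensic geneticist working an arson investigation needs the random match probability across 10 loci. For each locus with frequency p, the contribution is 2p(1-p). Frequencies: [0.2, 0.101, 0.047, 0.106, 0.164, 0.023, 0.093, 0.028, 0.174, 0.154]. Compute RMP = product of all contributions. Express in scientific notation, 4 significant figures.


Computing RMP for 10 loci:
Locus 1: 2 * 0.2 * 0.8 = 0.32
Locus 2: 2 * 0.101 * 0.899 = 0.181598
Locus 3: 2 * 0.047 * 0.953 = 0.089582
Locus 4: 2 * 0.106 * 0.894 = 0.189528
Locus 5: 2 * 0.164 * 0.836 = 0.274208
Locus 6: 2 * 0.023 * 0.977 = 0.044942
Locus 7: 2 * 0.093 * 0.907 = 0.168702
Locus 8: 2 * 0.028 * 0.972 = 0.054432
Locus 9: 2 * 0.174 * 0.826 = 0.287448
Locus 10: 2 * 0.154 * 0.846 = 0.260568
RMP = 8.363e-09

8.363e-09


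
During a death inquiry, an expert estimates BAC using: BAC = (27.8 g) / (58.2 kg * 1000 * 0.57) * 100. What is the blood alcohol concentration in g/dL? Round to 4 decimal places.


Applying the Widmark formula:
BAC = (dose_g / (body_wt * 1000 * r)) * 100
Denominator = 58.2 * 1000 * 0.57 = 33174
BAC = (27.8 / 33174) * 100
BAC = 0.0838 g/dL

0.0838


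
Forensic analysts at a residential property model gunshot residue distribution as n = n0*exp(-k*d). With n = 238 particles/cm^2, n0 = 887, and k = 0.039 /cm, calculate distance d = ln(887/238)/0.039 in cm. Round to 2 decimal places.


GSR distance calculation:
n0/n = 887 / 238 = 3.726891
ln(n0/n) = 1.315574
d = 1.315574 / 0.039 = 33.73 cm

33.73


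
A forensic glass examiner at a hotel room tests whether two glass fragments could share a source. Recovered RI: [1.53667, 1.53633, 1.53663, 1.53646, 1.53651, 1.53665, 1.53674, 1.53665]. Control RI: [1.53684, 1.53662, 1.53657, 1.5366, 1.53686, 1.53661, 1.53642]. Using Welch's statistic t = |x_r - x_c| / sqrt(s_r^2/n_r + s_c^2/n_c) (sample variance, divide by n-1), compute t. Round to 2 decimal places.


Welch's t-criterion for glass RI comparison:
Recovered mean = sum / n_r = 12.29264 / 8 = 1.53658
Control mean = sum / n_c = 10.75652 / 7 = 1.5366457
Recovered sample variance s_r^2 = 1.82571e-08
Control sample variance s_c^2 = 2.40619e-08
Welch SE (unpooled) = sqrt(s_r^2/n_r + s_c^2/n_c) = sqrt(2.28214e-09 + 3.43741e-09) = sqrt(5.71955e-09) = 7.56277e-05
|mean_r - mean_c| = 6.57143e-05
t = 6.57143e-05 / 7.56277e-05 = 0.87

0.87


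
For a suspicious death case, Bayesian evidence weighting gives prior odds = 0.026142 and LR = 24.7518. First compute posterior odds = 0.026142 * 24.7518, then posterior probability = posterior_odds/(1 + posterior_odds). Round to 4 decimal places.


Bayesian evidence evaluation:
Posterior odds = prior_odds * LR = 0.026142 * 24.7518 = 0.6470616
Posterior probability = posterior_odds / (1 + posterior_odds)
= 0.6470616 / (1 + 0.6470616)
= 0.6470616 / 1.6470616
= 0.3929

0.3929


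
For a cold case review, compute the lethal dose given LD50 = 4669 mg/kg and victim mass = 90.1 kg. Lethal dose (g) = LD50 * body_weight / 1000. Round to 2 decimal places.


Lethal dose calculation:
Lethal dose = LD50 * body_weight / 1000
= 4669 * 90.1 / 1000
= 420676.9 / 1000
= 420.68 g

420.68


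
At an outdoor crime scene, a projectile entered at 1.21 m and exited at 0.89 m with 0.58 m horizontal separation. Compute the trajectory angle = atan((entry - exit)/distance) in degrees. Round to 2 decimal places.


Bullet trajectory angle:
Height difference = 1.21 - 0.89 = 0.32 m
angle = atan(0.32 / 0.58)
angle = atan(0.551724)
angle = 28.89 degrees

28.89


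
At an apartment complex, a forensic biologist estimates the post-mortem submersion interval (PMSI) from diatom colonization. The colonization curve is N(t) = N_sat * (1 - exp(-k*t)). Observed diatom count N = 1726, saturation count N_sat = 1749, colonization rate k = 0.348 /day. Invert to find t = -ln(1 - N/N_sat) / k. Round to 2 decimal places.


PMSI from diatom colonization curve:
N / N_sat = 1726 / 1749 = 0.98685
1 - N/N_sat = 0.01315
ln(1 - N/N_sat) = -4.331334
t = -ln(1 - N/N_sat) / k = -(-4.331334) / 0.348 = 12.45 days

12.45


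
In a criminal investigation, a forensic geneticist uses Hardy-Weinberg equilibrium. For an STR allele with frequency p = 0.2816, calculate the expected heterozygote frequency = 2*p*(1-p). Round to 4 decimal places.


Hardy-Weinberg heterozygote frequency:
q = 1 - p = 1 - 0.2816 = 0.7184
2pq = 2 * 0.2816 * 0.7184 = 0.4046

0.4046


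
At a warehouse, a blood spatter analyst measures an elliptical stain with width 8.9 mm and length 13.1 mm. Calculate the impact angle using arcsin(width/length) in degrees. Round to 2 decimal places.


Blood spatter impact angle calculation:
width / length = 8.9 / 13.1 = 0.679389
angle = arcsin(0.679389)
angle = 42.80 degrees

42.80


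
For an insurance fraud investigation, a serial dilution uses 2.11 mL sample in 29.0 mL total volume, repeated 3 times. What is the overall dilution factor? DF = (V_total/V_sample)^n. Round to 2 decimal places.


Dilution factor calculation:
Single dilution = V_total / V_sample = 29.0 / 2.11 ≈ 13.744076
Number of dilutions = 3
Total DF = (29.0 / 2.11)^3 (full precision, rounded at the end) = 2596.25

2596.25


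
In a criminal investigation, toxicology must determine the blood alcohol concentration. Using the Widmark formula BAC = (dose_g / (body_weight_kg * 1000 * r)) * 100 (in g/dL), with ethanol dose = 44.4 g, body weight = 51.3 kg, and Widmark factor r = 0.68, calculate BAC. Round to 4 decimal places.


Applying the Widmark formula:
BAC = (dose_g / (body_wt * 1000 * r)) * 100
Denominator = 51.3 * 1000 * 0.68 = 34884
BAC = (44.4 / 34884) * 100
BAC = 0.1273 g/dL

0.1273


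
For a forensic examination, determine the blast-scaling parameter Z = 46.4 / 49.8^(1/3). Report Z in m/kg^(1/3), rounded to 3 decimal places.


Scaled distance calculation:
W^(1/3) = 49.8^(1/3) = 3.679113
Z = R / W^(1/3) = 46.4 / 3.679113
Z = 12.612 m/kg^(1/3)

12.612


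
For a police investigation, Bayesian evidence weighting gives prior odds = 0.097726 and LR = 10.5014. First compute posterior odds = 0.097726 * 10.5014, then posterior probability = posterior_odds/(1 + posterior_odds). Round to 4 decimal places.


Bayesian evidence evaluation:
Posterior odds = prior_odds * LR = 0.097726 * 10.5014 = 1.02626
Posterior probability = posterior_odds / (1 + posterior_odds)
= 1.02626 / (1 + 1.02626)
= 1.02626 / 2.02626
= 0.5065

0.5065


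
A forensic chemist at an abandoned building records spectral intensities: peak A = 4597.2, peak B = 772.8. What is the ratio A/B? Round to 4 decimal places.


Spectral peak ratio:
Peak A = 4597.2 counts
Peak B = 772.8 counts
Ratio = 4597.2 / 772.8 = 5.9488

5.9488


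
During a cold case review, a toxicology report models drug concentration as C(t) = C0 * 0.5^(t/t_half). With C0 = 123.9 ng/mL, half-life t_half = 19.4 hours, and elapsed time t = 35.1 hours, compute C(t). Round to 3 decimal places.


Drug concentration decay:
Number of half-lives = t / t_half = 35.1 / 19.4 = 1.809278
Decay factor = 0.5^1.809278 = 0.28533369
C(t) = 123.9 * 0.28533369 = 35.353 ng/mL

35.353


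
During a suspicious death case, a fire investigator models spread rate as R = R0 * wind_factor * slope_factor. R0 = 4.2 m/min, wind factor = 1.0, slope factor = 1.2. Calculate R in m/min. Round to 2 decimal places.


Fire spread rate calculation:
R = R0 * wind_factor * slope_factor
= 4.2 * 1.0 * 1.2
= 4.2 * 1.2
= 5.04 m/min

5.04


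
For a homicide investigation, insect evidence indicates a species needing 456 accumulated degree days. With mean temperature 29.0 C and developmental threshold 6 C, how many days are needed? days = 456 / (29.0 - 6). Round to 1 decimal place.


Insect development time:
Effective temperature = avg_temp - T_base = 29.0 - 6 = 23.0 C
Days = ADD / effective_temp = 456 / 23.0 = 19.8 days

19.8


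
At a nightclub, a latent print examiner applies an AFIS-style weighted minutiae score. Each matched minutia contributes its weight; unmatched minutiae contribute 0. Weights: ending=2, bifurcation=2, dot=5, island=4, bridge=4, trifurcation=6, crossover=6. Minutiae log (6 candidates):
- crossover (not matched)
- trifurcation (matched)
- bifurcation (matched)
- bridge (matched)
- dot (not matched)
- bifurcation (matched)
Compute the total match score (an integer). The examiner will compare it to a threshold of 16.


Weighted minutiae match score:
  crossover: not matched, +0
  trifurcation: matched, +6 (running total 6)
  bifurcation: matched, +2 (running total 8)
  bridge: matched, +4 (running total 12)
  dot: not matched, +0
  bifurcation: matched, +2 (running total 14)
Total score = 14
Threshold = 16; verdict = inconclusive

14


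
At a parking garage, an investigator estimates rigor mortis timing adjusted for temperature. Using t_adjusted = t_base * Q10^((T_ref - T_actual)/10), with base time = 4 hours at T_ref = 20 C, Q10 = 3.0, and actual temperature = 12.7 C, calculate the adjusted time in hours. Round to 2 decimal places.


Rigor mortis time adjustment:
Exponent = (T_ref - T_actual) / 10 = (20 - 12.7) / 10 = 0.73
Q10 factor = 3.0^0.73 = 2.22997
t_adjusted = 4 * 2.22997 = 8.92 hours

8.92


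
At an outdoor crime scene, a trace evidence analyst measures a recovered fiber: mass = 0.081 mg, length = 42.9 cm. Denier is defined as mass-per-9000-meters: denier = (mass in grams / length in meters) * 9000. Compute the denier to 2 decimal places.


Denier calculation:
Mass in grams = 0.081 mg / 1000 = 0.000081 g
Length in meters = 42.9 cm / 100 = 0.429 m
Linear density = mass / length = 0.000081 / 0.429 = 0.00018881 g/m
Denier = (g/m) * 9000 = 0.00018881 * 9000 = 1.70

1.70


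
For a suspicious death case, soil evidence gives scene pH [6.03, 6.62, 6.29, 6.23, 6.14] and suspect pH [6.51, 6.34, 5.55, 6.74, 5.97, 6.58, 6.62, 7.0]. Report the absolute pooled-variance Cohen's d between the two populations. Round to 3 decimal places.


Pooled-variance Cohen's d for soil pH comparison:
Scene mean = 31.31 / 5 = 6.262
Suspect mean = 51.31 / 8 = 6.41375
Scene sample variance s_s^2 = 0.04967
Suspect sample variance s_c^2 = 0.211141
Pooled variance = ((n_s-1)*s_s^2 + (n_c-1)*s_c^2) / (n_s + n_c - 2) = 0.152424
Pooled SD = sqrt(0.152424) = 0.390415
Mean difference = -0.15175
|d| = |-0.15175| / 0.390415 = 0.389

0.389
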